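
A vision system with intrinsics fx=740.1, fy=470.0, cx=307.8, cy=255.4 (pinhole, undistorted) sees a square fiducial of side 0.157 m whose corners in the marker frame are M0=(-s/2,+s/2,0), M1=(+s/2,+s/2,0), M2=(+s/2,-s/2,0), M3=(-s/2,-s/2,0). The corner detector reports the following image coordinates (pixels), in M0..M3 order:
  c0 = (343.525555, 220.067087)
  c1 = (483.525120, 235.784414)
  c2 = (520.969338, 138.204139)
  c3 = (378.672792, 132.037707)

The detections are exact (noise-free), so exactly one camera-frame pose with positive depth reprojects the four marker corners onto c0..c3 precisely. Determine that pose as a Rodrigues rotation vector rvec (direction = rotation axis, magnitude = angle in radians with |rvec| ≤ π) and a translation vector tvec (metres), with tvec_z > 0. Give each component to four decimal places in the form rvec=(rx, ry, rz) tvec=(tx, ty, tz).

Intrinsics K: fx=740.1, fy=470.0, cx=307.8, cy=255.4
Marker side s = 0.157 m; corners in marker frame (Z=0):
  M0 = (-0.0785, +0.0785, 0)
  M1 = (+0.0785, +0.0785, 0)
  M2 = (+0.0785, -0.0785, 0)
  M3 = (-0.0785, -0.0785, 0)
Detected image corners:
  c0 = (343.525555, 220.067087) px
  c1 = (483.525120, 235.784414) px
  c2 = (520.969338, 138.204139) px
  c3 = (378.672792, 132.037707) px
Planar DLT: solve 8×8 A·h = b for H (H[2,2]=1):
  H  [+619.31207 -258.00485 +428.17258]
  H  [-48.09753 +578.13074 +181.01554]
  H  [-0.64807 -0.06300 +1.00000]
B = K⁻¹H; ‖b₁‖=1.306279, ‖b₂‖=1.306279; λ = 2/(‖b₁‖+‖b₂‖) = 0.765533, sign → tz>0 ⇒ λ=+0.765533
r₁ = λ·B[:,0] = (+0.84693,+0.19125,-0.49612); r₂ = λ·B[:,1] = (-0.24681,+0.96786,-0.04823)
r₃ = r₁×r₂ = (+0.47095,+0.16329,+0.86691); SVD([r₁ r₂ r₃]) → R = UVᵀ:
  R  [+0.84693 -0.24681 +0.47095]
  R  [+0.19125 +0.96786 +0.16329]
  R  [-0.49612 -0.04823 +0.86691]
t = (+0.12451, -0.12116, +0.76553) m
tr R = 2.681701; θ = arccos((tr R − 1)/2) = 0.571944 rad = 32.770°
axis k = ((R−Rᵀ)₃₂, (R−Rᵀ)₁₃, (R−Rᵀ)₂₁) / (2 sinθ) = (-0.195393, +0.893345, +0.404669)
rvec = θ·k = (-0.111754, +0.510943, +0.231448)

rvec=(-0.1118, 0.5109, 0.2314) tvec=(0.1245, -0.1212, 0.7655)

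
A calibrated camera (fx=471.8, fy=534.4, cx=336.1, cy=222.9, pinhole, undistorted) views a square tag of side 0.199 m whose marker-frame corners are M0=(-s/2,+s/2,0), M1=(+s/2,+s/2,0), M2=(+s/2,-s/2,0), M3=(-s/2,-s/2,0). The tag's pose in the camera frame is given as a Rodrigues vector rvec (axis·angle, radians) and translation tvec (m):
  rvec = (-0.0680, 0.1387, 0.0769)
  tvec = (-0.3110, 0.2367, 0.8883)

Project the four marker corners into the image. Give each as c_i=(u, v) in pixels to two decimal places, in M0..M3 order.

c0=(116.37, 418.83) c1=(216.08, 433.94) c2=(226.43, 310.82) c3=(127.76, 299.71)

Intrinsics K: fx=471.8, fy=534.4, cx=336.1, cy=222.9
Marker side s = 0.199 m; corners in marker frame (Z=0):
  M0 = (-0.0995, +0.0995, 0)
  M1 = (+0.0995, +0.0995, 0)
  M2 = (+0.0995, -0.0995, 0)
  M3 = (-0.0995, -0.0995, 0)
rvec = (-0.0680, 0.1387, 0.0769), |rvec| = θ = 0.17256 rad = 9.887°
Rodrigues: sinθ=0.17170, 1−cosθ=0.01485; R = I + sinθ·[k]× + (1−cosθ)·[k]×²:
    [+0.98746 -0.08122 +0.13540]
    [+0.07181 +0.99474 +0.07298]
    [-0.14062 -0.06234 +0.98810]
t = (-0.3110, 0.2367, 0.8883) m
M0: Pc = R·M0+t = (-0.41733, +0.32853, +0.89609); u = 471.8·(-0.41733)/0.89609 + 336.1 = 116.3696, v = 534.4·(+0.32853)/0.89609 + 222.9 = 418.8262
M1: Pc = R·M1+t = (-0.22083, +0.34282, +0.86811); u = 471.8·(-0.22083)/0.86811 + 336.1 = 216.0828, v = 534.4·(+0.34282)/0.86811 + 222.9 = 433.9394
M2: Pc = R·M2+t = (-0.20467, +0.14487, +0.88051); u = 471.8·(-0.20467)/0.88051 + 336.1 = 226.4346, v = 534.4·(+0.14487)/0.88051 + 222.9 = 310.8236
M3: Pc = R·M3+t = (-0.40117, +0.13058, +0.90849); u = 471.8·(-0.40117)/0.90849 + 336.1 = 127.7641, v = 534.4·(+0.13058)/0.90849 + 222.9 = 299.7090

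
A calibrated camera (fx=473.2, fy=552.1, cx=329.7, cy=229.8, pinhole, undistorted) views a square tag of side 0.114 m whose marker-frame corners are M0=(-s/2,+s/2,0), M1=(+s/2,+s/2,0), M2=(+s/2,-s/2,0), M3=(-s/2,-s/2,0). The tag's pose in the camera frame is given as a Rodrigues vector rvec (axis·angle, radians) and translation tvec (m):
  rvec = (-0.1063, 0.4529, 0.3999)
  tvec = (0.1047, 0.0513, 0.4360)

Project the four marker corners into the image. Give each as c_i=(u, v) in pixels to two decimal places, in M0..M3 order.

c0=(365.71, 329.87) c1=(478.50, 396.32) c2=(530.29, 255.43) c3=(412.14, 204.67)

Intrinsics K: fx=473.2, fy=552.1, cx=329.7, cy=229.8
Marker side s = 0.114 m; corners in marker frame (Z=0):
  M0 = (-0.0570, +0.0570, 0)
  M1 = (+0.0570, +0.0570, 0)
  M2 = (+0.0570, -0.0570, 0)
  M3 = (-0.0570, -0.0570, 0)
rvec = (-0.1063, 0.4529, 0.3999), |rvec| = θ = 0.61346 rad = 35.149°
Rodrigues: sinθ=0.57570, 1−cosθ=0.18234; R = I + sinθ·[k]× + (1−cosθ)·[k]×²:
    [+0.82313 -0.39861 +0.40443]
    [+0.35196 +0.91704 +0.18751]
    [-0.44562 -0.01200 +0.89514]
t = (0.1047, 0.0513, 0.4360) m
M0: Pc = R·M0+t = (+0.03506, +0.08351, +0.46072); u = 473.2·(+0.03506)/0.46072 + 329.7 = 365.7106, v = 552.1·(+0.08351)/0.46072 + 229.8 = 329.8740
M1: Pc = R·M1+t = (+0.12890, +0.12363, +0.40992); u = 473.2·(+0.12890)/0.40992 + 329.7 = 478.4976, v = 552.1·(+0.12363)/0.40992 + 229.8 = 396.3167
M2: Pc = R·M2+t = (+0.17434, +0.01909, +0.41128); u = 473.2·(+0.17434)/0.41128 + 329.7 = 530.2851, v = 552.1·(+0.01909)/0.41128 + 229.8 = 255.4264
M3: Pc = R·M3+t = (+0.08050, -0.02103, +0.46208); u = 473.2·(+0.08050)/0.46208 + 329.7 = 412.1387, v = 552.1·(-0.02103)/0.46208 + 229.8 = 204.6697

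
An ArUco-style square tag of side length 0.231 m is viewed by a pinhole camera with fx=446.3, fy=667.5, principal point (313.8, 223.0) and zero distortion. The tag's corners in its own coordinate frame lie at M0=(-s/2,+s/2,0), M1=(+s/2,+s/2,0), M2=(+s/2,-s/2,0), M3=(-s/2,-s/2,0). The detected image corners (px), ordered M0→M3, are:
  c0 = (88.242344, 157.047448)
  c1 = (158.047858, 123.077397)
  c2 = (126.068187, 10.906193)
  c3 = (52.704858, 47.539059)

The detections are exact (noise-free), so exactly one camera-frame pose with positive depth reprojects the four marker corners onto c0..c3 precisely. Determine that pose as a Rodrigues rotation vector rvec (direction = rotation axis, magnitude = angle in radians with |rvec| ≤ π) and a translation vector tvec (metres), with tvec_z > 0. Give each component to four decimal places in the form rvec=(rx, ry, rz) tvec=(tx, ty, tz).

rvec=(0.3184, -0.0070, -0.3081) tvec=(-0.6249, -0.2759, 1.3460)

Intrinsics K: fx=446.3, fy=667.5, cx=313.8, cy=223.0
Marker side s = 0.231 m; corners in marker frame (Z=0):
  M0 = (-0.1155, +0.1155, 0)
  M1 = (+0.1155, +0.1155, 0)
  M2 = (+0.1155, -0.1155, 0)
  M3 = (-0.1155, -0.1155, 0)
Detected image corners:
  c0 = (88.242344, 157.047448) px
  c1 = (158.047858, 123.077397) px
  c2 = (126.068187, 10.906193) px
  c3 = (52.704858, 47.539059) px
Planar DLT: solve 8×8 A·h = b for H (H[2,2]=1):
  H  [+306.40747 +170.57780 +106.58612]
  H  [-155.27783 +499.24788 +86.17572]
  H  [-0.03084 +0.22970 +1.00000]
B = K⁻¹H; ‖b₁‖=0.742951, ‖b₂‖=0.742951; λ = 2/(‖b₁‖+‖b₂‖) = 1.345983, sign → tz>0 ⇒ λ=+1.345983
r₁ = λ·B[:,0] = (+0.95327,-0.29924,-0.04151); r₂ = λ·B[:,1] = (+0.29706,+0.90342,+0.30917)
r₃ = r₁×r₂ = (-0.05501,-0.30706,+0.95010); SVD([r₁ r₂ r₃]) → R = UVᵀ:
  R  [+0.95327 +0.29706 -0.05501]
  R  [-0.29924 +0.90342 -0.30706]
  R  [-0.04151 +0.30917 +0.95010]
t = (-0.62493, -0.27590, +1.34598) m
tr R = 2.806794; θ = arccos((tr R − 1)/2) = 0.443170 rad = 25.392°
axis k = ((R−Rᵀ)₃₂, (R−Rᵀ)₁₃, (R−Rᵀ)₂₁) / (2 sinθ) = (+0.718545, -0.015742, -0.695302)
rvec = θ·k = (+0.318438, -0.006976, -0.308137)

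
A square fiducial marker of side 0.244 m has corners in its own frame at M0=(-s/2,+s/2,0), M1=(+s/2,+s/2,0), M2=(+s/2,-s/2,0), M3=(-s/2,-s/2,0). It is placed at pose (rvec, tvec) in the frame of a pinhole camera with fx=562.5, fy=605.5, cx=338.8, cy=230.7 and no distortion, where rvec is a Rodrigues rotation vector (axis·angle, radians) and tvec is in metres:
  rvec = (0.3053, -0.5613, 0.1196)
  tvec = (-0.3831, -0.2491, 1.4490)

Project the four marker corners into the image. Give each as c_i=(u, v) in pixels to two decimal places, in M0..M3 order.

Intrinsics K: fx=562.5, fy=605.5, cx=338.8, cy=230.7
Marker side s = 0.244 m; corners in marker frame (Z=0):
  M0 = (-0.1220, +0.1220, 0)
  M1 = (+0.1220, +0.1220, 0)
  M2 = (+0.1220, -0.1220, 0)
  M3 = (-0.1220, -0.1220, 0)
rvec = (0.3053, -0.5613, 0.1196), |rvec| = θ = 0.65005 rad = 37.245°
Rodrigues: sinθ=0.60523, 1−cosθ=0.20395; R = I + sinθ·[k]× + (1−cosθ)·[k]×²:
    [+0.84104 -0.19406 -0.50497]
    [+0.02865 +0.94811 -0.31665]
    [+0.54022 +0.25185 +0.80295]
t = (-0.3831, -0.2491, 1.4490) m
M0: Pc = R·M0+t = (-0.50938, -0.13693, +1.41382); u = 562.5·(-0.50938)/1.41382 + 338.8 = 136.1380, v = 605.5·(-0.13693)/1.41382 + 230.7 = 172.0586
M1: Pc = R·M1+t = (-0.30417, -0.12994, +1.54563); u = 562.5·(-0.30417)/1.54563 + 338.8 = 228.1042, v = 605.5·(-0.12994)/1.54563 + 230.7 = 179.7978
M2: Pc = R·M2+t = (-0.25682, -0.36127, +1.48418); u = 562.5·(-0.25682)/1.48418 + 338.8 = 241.4667, v = 605.5·(-0.36127)/1.48418 + 230.7 = 83.3111
M3: Pc = R·M3+t = (-0.46203, -0.36826, +1.35237); u = 562.5·(-0.46203)/1.35237 + 338.8 = 146.6241, v = 605.5·(-0.36826)/1.35237 + 230.7 = 65.8159

c0=(136.14, 172.06) c1=(228.10, 179.80) c2=(241.47, 83.31) c3=(146.62, 65.82)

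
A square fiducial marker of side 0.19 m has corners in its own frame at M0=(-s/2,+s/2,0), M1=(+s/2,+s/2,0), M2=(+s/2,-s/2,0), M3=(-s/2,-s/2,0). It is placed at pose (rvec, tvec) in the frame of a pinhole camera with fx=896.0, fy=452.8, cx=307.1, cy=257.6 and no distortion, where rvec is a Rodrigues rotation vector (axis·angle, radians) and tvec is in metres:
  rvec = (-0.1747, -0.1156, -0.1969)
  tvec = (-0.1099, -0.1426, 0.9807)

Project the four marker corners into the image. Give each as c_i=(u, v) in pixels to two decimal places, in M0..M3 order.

c0=(135.00, 241.74) c1=(308.97, 225.94) c2=(274.44, 144.53) c3=(105.00, 157.77)

Intrinsics K: fx=896.0, fy=452.8, cx=307.1, cy=257.6
Marker side s = 0.19 m; corners in marker frame (Z=0):
  M0 = (-0.0950, +0.0950, 0)
  M1 = (+0.0950, +0.0950, 0)
  M2 = (+0.0950, -0.0950, 0)
  M3 = (-0.0950, -0.0950, 0)
rvec = (-0.1747, -0.1156, -0.1969), |rvec| = θ = 0.28749 rad = 16.472°
Rodrigues: sinθ=0.28355, 1−cosθ=0.04104; R = I + sinθ·[k]× + (1−cosθ)·[k]×²:
    [+0.97411 +0.20423 -0.09693]
    [-0.18417 +0.96559 +0.18361]
    [+0.13110 -0.16100 +0.97821]
t = (-0.1099, -0.1426, 0.9807) m
M0: Pc = R·M0+t = (-0.18304, -0.03337, +0.95295); u = 896.0·(-0.18304)/0.95295 + 307.1 = 134.9998, v = 452.8·(-0.03337)/0.95295 + 257.6 = 241.7429
M1: Pc = R·M1+t = (+0.00204, -0.06836, +0.97786); u = 896.0·(+0.00204)/0.97786 + 307.1 = 308.9713, v = 452.8·(-0.06836)/0.97786 + 257.6 = 225.9435
M2: Pc = R·M2+t = (-0.03676, -0.25183, +1.00845); u = 896.0·(-0.03676)/1.00845 + 307.1 = 274.4382, v = 452.8·(-0.25183)/1.00845 + 257.6 = 144.5278
M3: Pc = R·M3+t = (-0.22184, -0.21684, +0.98354); u = 896.0·(-0.22184)/0.98354 + 307.1 = 105.0030, v = 452.8·(-0.21684)/0.98354 + 257.6 = 157.7740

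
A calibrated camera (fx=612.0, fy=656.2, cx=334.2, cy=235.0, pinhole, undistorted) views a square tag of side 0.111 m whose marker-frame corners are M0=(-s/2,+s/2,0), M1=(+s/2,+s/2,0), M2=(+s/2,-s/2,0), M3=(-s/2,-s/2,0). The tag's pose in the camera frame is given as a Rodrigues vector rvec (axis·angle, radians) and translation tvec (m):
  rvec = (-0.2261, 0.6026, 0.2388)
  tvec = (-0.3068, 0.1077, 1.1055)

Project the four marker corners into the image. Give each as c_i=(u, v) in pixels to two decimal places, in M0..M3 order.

Intrinsics K: fx=612.0, fy=656.2, cx=334.2, cy=235.0
Marker side s = 0.111 m; corners in marker frame (Z=0):
  M0 = (-0.0555, +0.0555, 0)
  M1 = (+0.0555, +0.0555, 0)
  M2 = (+0.0555, -0.0555, 0)
  M3 = (-0.0555, -0.0555, 0)
rvec = (-0.2261, 0.6026, 0.2388), |rvec| = θ = 0.68649 rad = 39.333°
Rodrigues: sinθ=0.63383, 1−cosθ=0.22653; R = I + sinθ·[k]× + (1−cosθ)·[k]×²:
    [+0.79805 -0.28597 +0.53042]
    [+0.15499 +0.94802 +0.27792]
    [-0.58232 -0.13959 +0.80088]
t = (-0.3068, 0.1077, 1.1055) m
M0: Pc = R·M0+t = (-0.36696, +0.15171, +1.13007); u = 612.0·(-0.36696)/1.13007 + 334.2 = 135.4681, v = 656.2·(+0.15171)/1.13007 + 235.0 = 323.0953
M1: Pc = R·M1+t = (-0.27838, +0.16892, +1.06543); u = 612.0·(-0.27838)/1.06543 + 334.2 = 174.2948, v = 656.2·(+0.16892)/1.06543 + 235.0 = 339.0358
M2: Pc = R·M2+t = (-0.24664, +0.06369, +1.08093); u = 612.0·(-0.24664)/1.08093 + 334.2 = 194.5590, v = 656.2·(+0.06369)/1.08093 + 235.0 = 273.6625
M3: Pc = R·M3+t = (-0.33522, +0.04648, +1.14557); u = 612.0·(-0.33522)/1.14557 + 334.2 = 155.1141, v = 656.2·(+0.04648)/1.14557 + 235.0 = 261.6263

c0=(135.47, 323.10) c1=(174.29, 339.04) c2=(194.56, 273.66) c3=(155.11, 261.63)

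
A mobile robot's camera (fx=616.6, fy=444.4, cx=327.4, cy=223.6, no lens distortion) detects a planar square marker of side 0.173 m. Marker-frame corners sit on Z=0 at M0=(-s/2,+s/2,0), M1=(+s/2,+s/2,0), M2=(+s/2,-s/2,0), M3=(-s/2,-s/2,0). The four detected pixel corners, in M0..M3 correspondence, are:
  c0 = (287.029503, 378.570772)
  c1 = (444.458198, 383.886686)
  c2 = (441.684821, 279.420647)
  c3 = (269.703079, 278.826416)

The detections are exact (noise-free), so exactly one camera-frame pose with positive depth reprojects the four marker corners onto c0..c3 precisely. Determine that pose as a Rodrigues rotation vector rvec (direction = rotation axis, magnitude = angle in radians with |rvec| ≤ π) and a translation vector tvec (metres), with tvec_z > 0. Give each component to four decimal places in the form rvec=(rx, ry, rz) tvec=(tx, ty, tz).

rvec=(0.3540, 0.1780, -0.0504) tvec=(0.0330, 0.1579, 0.6444)

Intrinsics K: fx=616.6, fy=444.4, cx=327.4, cy=223.6
Marker side s = 0.173 m; corners in marker frame (Z=0):
  M0 = (-0.0865, +0.0865, 0)
  M1 = (+0.0865, +0.0865, 0)
  M2 = (+0.0865, -0.0865, 0)
  M3 = (-0.0865, -0.0865, 0)
Detected image corners:
  c0 = (287.029503, 378.570772) px
  c1 = (444.458198, 383.886686) px
  c2 = (441.684821, 279.420647) px
  c3 = (269.703079, 278.826416) px
Planar DLT: solve 8×8 A·h = b for H (H[2,2]=1):
  H  [+848.19931 +249.57354 +358.93541]
  H  [-75.59758 +764.19734 +332.47161]
  H  [-0.28258 +0.52798 +1.00000]
B = K⁻¹H; ‖b₁‖=1.551853, ‖b₂‖=1.551853; λ = 2/(‖b₁‖+‖b₂‖) = 0.644391, sign → tz>0 ⇒ λ=+0.644391
r₁ = λ·B[:,0] = (+0.98312,-0.01800,-0.18209); r₂ = λ·B[:,1] = (+0.08017,+0.93692,+0.34023)
r₃ = r₁×r₂ = (+0.16448,-0.34908,+0.92254); SVD([r₁ r₂ r₃]) → R = UVᵀ:
  R  [+0.98312 +0.08017 +0.16448]
  R  [-0.01800 +0.93692 -0.34908]
  R  [-0.18209 +0.34023 +0.92254]
t = (+0.03296, +0.15787, +0.64439) m
tr R = 2.842580; θ = arccos((tr R − 1)/2) = 0.399412 rad = 22.885°
axis k = ((R−Rᵀ)₃₂, (R−Rᵀ)₁₃, (R−Rᵀ)₂₁) / (2 sinθ) = (+0.886283, +0.445614, -0.126219)
rvec = θ·k = (+0.353992, +0.177984, -0.050413)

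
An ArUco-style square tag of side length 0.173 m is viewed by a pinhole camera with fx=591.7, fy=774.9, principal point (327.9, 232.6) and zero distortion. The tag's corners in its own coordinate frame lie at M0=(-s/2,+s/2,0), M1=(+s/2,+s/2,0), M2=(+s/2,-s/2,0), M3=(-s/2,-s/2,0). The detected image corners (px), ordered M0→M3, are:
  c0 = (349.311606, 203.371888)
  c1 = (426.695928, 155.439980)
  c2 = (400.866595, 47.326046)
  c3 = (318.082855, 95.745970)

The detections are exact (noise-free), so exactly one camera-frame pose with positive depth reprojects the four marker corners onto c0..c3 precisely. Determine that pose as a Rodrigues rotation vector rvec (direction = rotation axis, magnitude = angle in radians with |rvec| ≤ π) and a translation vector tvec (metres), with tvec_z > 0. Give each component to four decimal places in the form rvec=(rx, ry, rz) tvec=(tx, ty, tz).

rvec=(0.3641, -0.2295, -0.4085) tvec=(0.0891, -0.1541, 1.1288)

Intrinsics K: fx=591.7, fy=774.9, cx=327.9, cy=232.6
Marker side s = 0.173 m; corners in marker frame (Z=0):
  M0 = (-0.0865, +0.0865, 0)
  M1 = (+0.0865, +0.0865, 0)
  M2 = (+0.0865, -0.0865, 0)
  M3 = (-0.0865, -0.0865, 0)
Detected image corners:
  c0 = (349.311606, 203.371888) px
  c1 = (426.695928, 155.439980) px
  c2 = (400.866595, 47.326046) px
  c3 = (318.082855, 95.745970) px
Planar DLT: solve 8×8 A·h = b for H (H[2,2]=1):
  H  [+510.13856 +293.40096 +374.60599]
  H  [-262.42118 +666.73645 +126.81123]
  H  [+0.12760 +0.34427 +1.00000]
B = K⁻¹H; ‖b₁‖=0.885868, ‖b₂‖=0.885868; λ = 2/(‖b₁‖+‖b₂‖) = 1.128837, sign → tz>0 ⇒ λ=+1.128837
r₁ = λ·B[:,0] = (+0.89341,-0.42552,+0.14404); r₂ = λ·B[:,1] = (+0.34439,+0.85462,+0.38862)
r₃ = r₁×r₂ = (-0.28847,-0.29759,+0.91007); SVD([r₁ r₂ r₃]) → R = UVᵀ:
  R  [+0.89341 +0.34439 -0.28847]
  R  [-0.42552 +0.85462 -0.29759]
  R  [+0.14404 +0.38862 +0.91007]
t = (+0.08911, -0.15411, +1.12884) m
tr R = 2.658101; θ = arccos((tr R − 1)/2) = 0.593389 rad = 33.999°
axis k = ((R−Rᵀ)₃₂, (R−Rᵀ)₁₃, (R−Rᵀ)₂₁) / (2 sinθ) = (+0.613593, -0.386738, -0.688431)
rvec = θ·k = (+0.364100, -0.229486, -0.408508)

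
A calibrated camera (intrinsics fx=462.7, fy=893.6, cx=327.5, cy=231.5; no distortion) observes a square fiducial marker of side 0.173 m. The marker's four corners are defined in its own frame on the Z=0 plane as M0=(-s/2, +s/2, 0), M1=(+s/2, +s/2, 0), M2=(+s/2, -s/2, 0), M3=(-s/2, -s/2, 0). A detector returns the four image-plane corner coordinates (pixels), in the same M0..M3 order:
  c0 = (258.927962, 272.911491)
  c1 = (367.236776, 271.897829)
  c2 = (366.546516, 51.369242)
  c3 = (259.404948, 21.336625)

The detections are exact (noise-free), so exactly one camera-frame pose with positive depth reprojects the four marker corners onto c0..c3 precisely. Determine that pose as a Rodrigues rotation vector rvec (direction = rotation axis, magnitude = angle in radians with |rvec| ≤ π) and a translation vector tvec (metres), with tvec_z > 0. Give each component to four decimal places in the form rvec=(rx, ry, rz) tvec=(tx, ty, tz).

rvec=(-0.0412, -0.5244, 0.0085) tvec=(-0.0154, -0.0566, 0.6548)

Intrinsics K: fx=462.7, fy=893.6, cx=327.5, cy=231.5
Marker side s = 0.173 m; corners in marker frame (Z=0):
  M0 = (-0.0865, +0.0865, 0)
  M1 = (+0.0865, +0.0865, 0)
  M2 = (+0.0865, -0.0865, 0)
  M3 = (-0.0865, -0.0865, 0)
Detected image corners:
  c0 = (258.927962, 272.911491) px
  c1 = (367.236776, 271.897829) px
  c2 = (366.546516, 51.369242) px
  c3 = (259.404948, 21.336625) px
Planar DLT: solve 8×8 A·h = b for H (H[2,2]=1):
  H  [+861.87039 -19.00316 +316.58900]
  H  [+202.32976 +1348.74398 +154.21117]
  H  [+0.76415 -0.06339 +1.00000]
B = K⁻¹H; ‖b₁‖=1.527080, ‖b₂‖=1.527080; λ = 2/(‖b₁‖+‖b₂‖) = 0.654844, sign → tz>0 ⇒ λ=+0.654844
r₁ = λ·B[:,0] = (+0.86560,+0.01864,+0.50040); r₂ = λ·B[:,1] = (+0.00249,+0.99914,-0.04151)
r₃ = r₁×r₂ = (-0.50074,+0.03717,+0.86480); SVD([r₁ r₂ r₃]) → R = UVᵀ:
  R  [+0.86560 +0.00249 -0.50074]
  R  [+0.01864 +0.99914 +0.03717]
  R  [+0.50040 -0.04151 +0.86480]
t = (-0.01544, -0.05664, +0.65484) m
tr R = 2.729531; θ = arccos((tr R − 1)/2) = 0.526113 rad = 30.144°
axis k = ((R−Rᵀ)₃₂, (R−Rᵀ)₁₃, (R−Rᵀ)₂₁) / (2 sinθ) = (-0.078344, -0.996797, +0.016079)
rvec = θ·k = (-0.041218, -0.524428, +0.008460)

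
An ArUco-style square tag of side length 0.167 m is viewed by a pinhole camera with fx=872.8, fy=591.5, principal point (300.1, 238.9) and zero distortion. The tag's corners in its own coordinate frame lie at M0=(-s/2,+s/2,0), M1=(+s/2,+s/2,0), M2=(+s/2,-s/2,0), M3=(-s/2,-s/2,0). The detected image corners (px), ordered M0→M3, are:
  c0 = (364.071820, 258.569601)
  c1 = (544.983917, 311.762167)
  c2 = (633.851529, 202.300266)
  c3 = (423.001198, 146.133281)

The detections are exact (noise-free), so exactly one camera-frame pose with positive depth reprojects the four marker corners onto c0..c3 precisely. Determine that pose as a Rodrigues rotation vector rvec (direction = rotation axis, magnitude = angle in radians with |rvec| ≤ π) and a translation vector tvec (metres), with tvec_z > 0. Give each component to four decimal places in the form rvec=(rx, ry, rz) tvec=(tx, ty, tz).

rvec=(0.5831, 0.2930, 0.3401) tvec=(0.1508, -0.0071, 0.7043)

Intrinsics K: fx=872.8, fy=591.5, cx=300.1, cy=238.9
Marker side s = 0.167 m; corners in marker frame (Z=0):
  M0 = (-0.0835, +0.0835, 0)
  M1 = (+0.0835, +0.0835, 0)
  M2 = (+0.0835, -0.0835, 0)
  M3 = (-0.0835, -0.0835, 0)
Detected image corners:
  c0 = (364.071820, 258.569601) px
  c1 = (544.983917, 311.762167) px
  c2 = (633.851529, 202.300266) px
  c3 = (423.001198, 146.133281) px
Planar DLT: solve 8×8 A·h = b for H (H[2,2]=1):
  H  [+1046.38773 -36.29231 +486.93526]
  H  [+270.54527 +853.53476 +232.94334]
  H  [-0.24497 +0.82279 +1.00000]
B = K⁻¹H; ‖b₁‖=1.419821, ‖b₂‖=1.419821; λ = 2/(‖b₁‖+‖b₂‖) = 0.704314, sign → tz>0 ⇒ λ=+0.704314
r₁ = λ·B[:,0] = (+0.90372,+0.39183,-0.17253); r₂ = λ·B[:,1] = (-0.22854,+0.78227,+0.57950)
r₃ = r₁×r₂ = (+0.36203,-0.48427,+0.79650); SVD([r₁ r₂ r₃]) → R = UVᵀ:
  R  [+0.90372 -0.22854 +0.36203]
  R  [+0.39183 +0.78227 -0.48427]
  R  [-0.17253 +0.57950 +0.79650]
t = (+0.15077, -0.00709, +0.70431) m
tr R = 2.482488; θ = arccos((tr R − 1)/2) = 0.735874 rad = 42.162°
axis k = ((R−Rᵀ)₃₂, (R−Rᵀ)₁₃, (R−Rᵀ)₂₁) / (2 sinθ) = (+0.792398, +0.398196, +0.462110)
rvec = θ·k = (+0.583105, +0.293022, +0.340054)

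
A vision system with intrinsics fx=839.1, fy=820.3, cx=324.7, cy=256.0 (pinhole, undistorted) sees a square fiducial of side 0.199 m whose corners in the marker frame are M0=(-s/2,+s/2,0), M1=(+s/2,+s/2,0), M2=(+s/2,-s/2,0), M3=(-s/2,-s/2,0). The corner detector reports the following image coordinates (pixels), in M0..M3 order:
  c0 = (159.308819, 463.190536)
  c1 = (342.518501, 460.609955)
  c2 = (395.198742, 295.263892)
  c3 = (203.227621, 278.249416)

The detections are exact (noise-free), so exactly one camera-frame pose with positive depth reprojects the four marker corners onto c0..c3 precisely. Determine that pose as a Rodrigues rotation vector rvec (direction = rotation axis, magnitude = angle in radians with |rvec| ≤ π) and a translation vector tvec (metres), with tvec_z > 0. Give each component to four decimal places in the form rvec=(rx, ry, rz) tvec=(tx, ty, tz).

rvec=(0.3683, -0.4386, 0.1882) tvec=(-0.0442, 0.1212, 0.8160)

Intrinsics K: fx=839.1, fy=820.3, cx=324.7, cy=256.0
Marker side s = 0.199 m; corners in marker frame (Z=0):
  M0 = (-0.0995, +0.0995, 0)
  M1 = (+0.0995, +0.0995, 0)
  M2 = (+0.0995, -0.0995, 0)
  M3 = (-0.0995, -0.0995, 0)
Detected image corners:
  c0 = (159.308819, 463.190536) px
  c1 = (342.518501, 460.609955) px
  c2 = (395.198742, 295.263892) px
  c3 = (203.227621, 278.249416) px
Planar DLT: solve 8×8 A·h = b for H (H[2,2]=1):
  H  [+1092.23089 -140.63065 +279.26371]
  H  [+239.08678 +1017.98932 +377.79637]
  H  [+0.54674 +0.37547 +1.00000]
B = K⁻¹H; ‖b₁‖=1.225499, ‖b₂‖=1.225499; λ = 2/(‖b₁‖+‖b₂‖) = 0.815994, sign → tz>0 ⇒ λ=+0.815994
r₁ = λ·B[:,0] = (+0.88952,+0.09860,+0.44614); r₂ = λ·B[:,1] = (-0.25532,+0.91703,+0.30638)
r₃ = r₁×r₂ = (-0.37891,-0.38644,+0.84089); SVD([r₁ r₂ r₃]) → R = UVᵀ:
  R  [+0.88952 -0.25532 -0.37891]
  R  [+0.09860 +0.91703 -0.38644]
  R  [+0.44614 +0.30638 +0.84089]
t = (-0.04419, +0.12116, +0.81599) m
tr R = 2.647435; θ = arccos((tr R − 1)/2) = 0.602860 rad = 34.541°
axis k = ((R−Rᵀ)₃₂, (R−Rᵀ)₁₃, (R−Rᵀ)₂₁) / (2 sinθ) = (+0.610951, -0.727554, +0.312096)
rvec = θ·k = (+0.368318, -0.438613, +0.188150)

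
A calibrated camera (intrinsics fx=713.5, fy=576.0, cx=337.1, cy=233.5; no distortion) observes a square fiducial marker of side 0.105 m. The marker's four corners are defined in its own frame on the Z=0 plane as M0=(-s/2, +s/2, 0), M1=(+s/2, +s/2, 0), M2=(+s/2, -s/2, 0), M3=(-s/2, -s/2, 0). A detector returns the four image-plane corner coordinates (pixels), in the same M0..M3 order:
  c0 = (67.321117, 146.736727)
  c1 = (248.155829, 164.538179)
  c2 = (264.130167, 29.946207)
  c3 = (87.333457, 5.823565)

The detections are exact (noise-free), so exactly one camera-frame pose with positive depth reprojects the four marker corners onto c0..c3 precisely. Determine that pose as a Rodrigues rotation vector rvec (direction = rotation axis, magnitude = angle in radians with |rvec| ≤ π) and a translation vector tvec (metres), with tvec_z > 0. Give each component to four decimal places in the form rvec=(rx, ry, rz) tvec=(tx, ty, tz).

Intrinsics K: fx=713.5, fy=576.0, cx=337.1, cy=233.5
Marker side s = 0.105 m; corners in marker frame (Z=0):
  M0 = (-0.0525, +0.0525, 0)
  M1 = (+0.0525, +0.0525, 0)
  M2 = (+0.0525, -0.0525, 0)
  M3 = (-0.0525, -0.0525, 0)
Detected image corners:
  c0 = (67.321117, 146.736727) px
  c1 = (248.155829, 164.538179) px
  c2 = (264.130167, 29.946207) px
  c3 = (87.333457, 5.823565) px
Planar DLT: solve 8×8 A·h = b for H (H[2,2]=1):
  H  [+1779.98017 -198.99454 +168.98647]
  H  [+240.04671 +1296.57796 +86.40642]
  H  [+0.46267 -0.16851 +1.00000]
B = K⁻¹H; ‖b₁‖=2.333951, ‖b₂‖=2.333951; λ = 2/(‖b₁‖+‖b₂‖) = 0.428458, sign → tz>0 ⇒ λ=+0.428458
r₁ = λ·B[:,0] = (+0.97522,+0.09820,+0.19824); r₂ = λ·B[:,1] = (-0.08539,+0.99373,-0.07220)
r₃ = r₁×r₂ = (-0.20408,+0.05348,+0.97749); SVD([r₁ r₂ r₃]) → R = UVᵀ:
  R  [+0.97522 -0.08539 -0.20408]
  R  [+0.09820 +0.99373 +0.05348]
  R  [+0.19824 -0.07220 +0.97749]
t = (-0.10095, -0.10942, +0.42846) m
tr R = 2.946443; θ = arccos((tr R − 1)/2) = 0.231942 rad = 13.289°
axis k = ((R−Rᵀ)₃₂, (R−Rᵀ)₁₃, (R−Rᵀ)₂₁) / (2 sinθ) = (-0.273381, -0.875102, +0.399323)
rvec = θ·k = (-0.063409, -0.202973, +0.092620)

rvec=(-0.0634, -0.2030, 0.0926) tvec=(-0.1010, -0.1094, 0.4285)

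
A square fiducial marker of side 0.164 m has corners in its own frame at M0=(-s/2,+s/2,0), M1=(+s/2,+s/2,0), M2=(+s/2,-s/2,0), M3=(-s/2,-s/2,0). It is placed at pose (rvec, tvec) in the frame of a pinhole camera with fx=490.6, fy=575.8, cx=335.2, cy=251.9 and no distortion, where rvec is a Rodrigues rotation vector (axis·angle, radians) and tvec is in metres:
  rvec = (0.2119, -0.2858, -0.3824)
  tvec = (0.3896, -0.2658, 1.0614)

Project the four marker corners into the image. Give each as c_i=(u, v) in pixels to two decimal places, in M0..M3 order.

Intrinsics K: fx=490.6, fy=575.8, cx=335.2, cy=251.9
Marker side s = 0.164 m; corners in marker frame (Z=0):
  M0 = (-0.0820, +0.0820, 0)
  M1 = (+0.0820, +0.0820, 0)
  M2 = (+0.0820, -0.0820, 0)
  M3 = (-0.0820, -0.0820, 0)
rvec = (0.2119, -0.2858, -0.3824), |rvec| = θ = 0.52232 rad = 29.926°
Rodrigues: sinθ=0.49889, 1−cosθ=0.13333; R = I + sinθ·[k]× + (1−cosθ)·[k]×²:
    [+0.88861 +0.33565 -0.31258]
    [-0.39485 +0.90659 -0.14898]
    [+0.23338 +0.25581 +0.93813]
t = (0.3896, -0.2658, 1.0614) m
M0: Pc = R·M0+t = (+0.34426, -0.15908, +1.06324); u = 490.6·(+0.34426)/1.06324 + 335.2 = 494.0472, v = 575.8·(-0.15908)/1.06324 + 251.9 = 165.7485
M1: Pc = R·M1+t = (+0.48999, -0.22384, +1.10151); u = 490.6·(+0.48999)/1.10151 + 335.2 = 553.4350, v = 575.8·(-0.22384)/1.10151 + 251.9 = 134.8923
M2: Pc = R·M2+t = (+0.43494, -0.37252, +1.05956); u = 490.6·(+0.43494)/1.05956 + 335.2 = 536.5882, v = 575.8·(-0.37252)/1.05956 + 251.9 = 49.4617
M3: Pc = R·M3+t = (+0.28921, -0.30776, +1.02129); u = 490.6·(+0.28921)/1.02129 + 335.2 = 474.1294, v = 575.8·(-0.30776)/1.02129 + 251.9 = 78.3838

c0=(494.05, 165.75) c1=(553.44, 134.89) c2=(536.59, 49.46) c3=(474.13, 78.38)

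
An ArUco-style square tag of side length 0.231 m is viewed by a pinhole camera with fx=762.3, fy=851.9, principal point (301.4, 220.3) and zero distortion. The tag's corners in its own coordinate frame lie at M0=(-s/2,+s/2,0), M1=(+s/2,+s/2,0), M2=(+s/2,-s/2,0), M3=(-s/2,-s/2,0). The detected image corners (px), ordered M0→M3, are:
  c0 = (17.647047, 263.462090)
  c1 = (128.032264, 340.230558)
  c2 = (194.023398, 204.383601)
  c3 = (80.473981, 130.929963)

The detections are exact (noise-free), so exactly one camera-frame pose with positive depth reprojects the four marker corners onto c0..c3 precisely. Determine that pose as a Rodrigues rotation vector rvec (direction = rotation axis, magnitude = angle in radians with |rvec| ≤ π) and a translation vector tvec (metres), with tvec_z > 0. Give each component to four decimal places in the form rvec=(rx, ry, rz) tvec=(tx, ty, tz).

rvec=(0.0144, 0.1821, 0.5088) tvec=(-0.3314, 0.0214, 1.2799)

Intrinsics K: fx=762.3, fy=851.9, cx=301.4, cy=220.3
Marker side s = 0.231 m; corners in marker frame (Z=0):
  M0 = (-0.1155, +0.1155, 0)
  M1 = (+0.1155, +0.1155, 0)
  M2 = (+0.1155, -0.1155, 0)
  M3 = (-0.1155, -0.1155, 0)
Detected image corners:
  c0 = (17.647047, 263.462090) px
  c1 = (128.032264, 340.230558) px
  c2 = (194.023398, 204.383601) px
  c3 = (80.473981, 130.929963) px
Planar DLT: solve 8×8 A·h = b for H (H[2,2]=1):
  H  [+470.73228 -273.88915 +104.01505]
  H  [+294.04499 +591.59760 +234.53252]
  H  [-0.13269 +0.04601 +1.00000]
B = K⁻¹H; ‖b₁‖=0.781333, ‖b₂‖=0.781333; λ = 2/(‖b₁‖+‖b₂‖) = 1.279864, sign → tz>0 ⇒ λ=+1.279864
r₁ = λ·B[:,0] = (+0.85748,+0.48568,-0.16983); r₂ = λ·B[:,1] = (-0.48313,+0.87357,+0.05888)
r₃ = r₁×r₂ = (+0.17695,+0.03156,+0.98371); SVD([r₁ r₂ r₃]) → R = UVᵀ:
  R  [+0.85748 -0.48313 +0.17695]
  R  [+0.48568 +0.87357 +0.03156]
  R  [-0.16983 +0.05888 +0.98371]
t = (-0.33140, +0.02138, +1.27986) m
tr R = 2.714763; θ = arccos((tr R − 1)/2) = 0.540636 rad = 30.976°
axis k = ((R−Rᵀ)₃₂, (R−Rᵀ)₁₃, (R−Rᵀ)₂₁) / (2 sinθ) = (+0.026549, +0.336886, +0.941171)
rvec = θ·k = (+0.014353, +0.182133, +0.508831)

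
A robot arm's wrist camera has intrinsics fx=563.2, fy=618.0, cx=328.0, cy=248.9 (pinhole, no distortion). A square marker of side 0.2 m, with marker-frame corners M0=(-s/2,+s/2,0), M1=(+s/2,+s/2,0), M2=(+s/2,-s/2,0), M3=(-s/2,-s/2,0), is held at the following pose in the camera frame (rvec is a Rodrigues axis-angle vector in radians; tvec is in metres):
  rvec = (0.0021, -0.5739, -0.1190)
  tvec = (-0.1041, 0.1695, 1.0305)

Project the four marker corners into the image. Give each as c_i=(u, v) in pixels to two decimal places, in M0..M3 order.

Intrinsics K: fx=563.2, fy=618.0, cx=328.0, cy=248.9
Marker side s = 0.2 m; corners in marker frame (Z=0):
  M0 = (-0.1000, +0.1000, 0)
  M1 = (+0.1000, +0.1000, 0)
  M2 = (+0.1000, -0.1000, 0)
  M3 = (-0.1000, -0.1000, 0)
rvec = (0.0021, -0.5739, -0.1190), |rvec| = θ = 0.58611 rad = 33.582°
Rodrigues: sinθ=0.55313, 1−cosθ=0.16690; R = I + sinθ·[k]× + (1−cosθ)·[k]×²:
    [+0.83310 +0.11172 -0.54172]
    [-0.11289 +0.99312 +0.03120]
    [+0.54148 +0.03516 +0.83998]
t = (-0.1041, 0.1695, 1.0305) m
M0: Pc = R·M0+t = (-0.17624, +0.28010, +0.97987); u = 563.2·(-0.17624)/0.97987 + 328.0 = 226.7033, v = 618.0·(+0.28010)/0.97987 + 248.9 = 425.5586
M1: Pc = R·M1+t = (-0.00962, +0.25752, +1.08816); u = 563.2·(-0.00962)/1.08816 + 328.0 = 323.0219, v = 618.0·(+0.25752)/1.08816 + 248.9 = 395.1547
M2: Pc = R·M2+t = (-0.03196, +0.05890, +1.08113); u = 563.2·(-0.03196)/1.08113 + 328.0 = 311.3500, v = 618.0·(+0.05890)/1.08113 + 248.9 = 282.5683
M3: Pc = R·M3+t = (-0.19858, +0.08148, +0.97284); u = 563.2·(-0.19858)/0.97284 + 328.0 = 213.0359, v = 618.0·(+0.08148)/0.97284 + 248.9 = 300.6588

c0=(226.70, 425.56) c1=(323.02, 395.15) c2=(311.35, 282.57) c3=(213.04, 300.66)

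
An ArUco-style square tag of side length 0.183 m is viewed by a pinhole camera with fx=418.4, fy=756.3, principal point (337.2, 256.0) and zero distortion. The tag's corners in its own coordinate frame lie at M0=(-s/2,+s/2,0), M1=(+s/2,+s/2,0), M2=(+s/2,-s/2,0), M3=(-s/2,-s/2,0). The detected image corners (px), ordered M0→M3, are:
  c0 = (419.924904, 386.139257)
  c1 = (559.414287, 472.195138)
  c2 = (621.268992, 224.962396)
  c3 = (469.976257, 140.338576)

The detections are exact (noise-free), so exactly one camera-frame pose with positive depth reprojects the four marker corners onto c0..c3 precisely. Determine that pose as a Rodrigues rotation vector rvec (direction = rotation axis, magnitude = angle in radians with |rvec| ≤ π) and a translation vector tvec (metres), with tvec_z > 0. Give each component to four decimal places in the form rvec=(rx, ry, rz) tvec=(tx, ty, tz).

rvec=(0.1838, 0.1157, 0.3108) tvec=(0.2208, 0.0367, 0.5180)

Intrinsics K: fx=418.4, fy=756.3, cx=337.2, cy=256.0
Marker side s = 0.183 m; corners in marker frame (Z=0):
  M0 = (-0.0915, +0.0915, 0)
  M1 = (+0.0915, +0.0915, 0)
  M2 = (+0.0915, -0.0915, 0)
  M3 = (-0.0915, -0.0915, 0)
Detected image corners:
  c0 = (419.924904, 386.139257) px
  c1 = (559.414287, 472.195138) px
  c2 = (621.268992, 224.962396) px
  c3 = (469.976257, 140.338576) px
Planar DLT: solve 8×8 A·h = b for H (H[2,2]=1):
  H  [+708.71119 -108.20859 +515.58384]
  H  [+416.44815 +1463.48399 +309.56384]
  H  [-0.16353 +0.38069 +1.00000]
B = K⁻¹H; ‖b₁‖=1.930541, ‖b₂‖=1.930541; λ = 2/(‖b₁‖+‖b₂‖) = 0.517989, sign → tz>0 ⇒ λ=+0.517989
r₁ = λ·B[:,0] = (+0.94567,+0.31390,-0.08471); r₂ = λ·B[:,1] = (-0.29289,+0.93559,+0.19719)
r₃ = r₁×r₂ = (+0.14115,-0.16167,+0.97670); SVD([r₁ r₂ r₃]) → R = UVᵀ:
  R  [+0.94567 -0.29289 +0.14115]
  R  [+0.31390 +0.93559 -0.16167]
  R  [-0.08471 +0.19719 +0.97670]
t = (+0.22084, +0.03669, +0.51799) m
tr R = 2.857960; θ = arccos((tr R − 1)/2) = 0.379149 rad = 21.724°
axis k = ((R−Rᵀ)₃₂, (R−Rᵀ)₁₃, (R−Rᵀ)₂₁) / (2 sinθ) = (+0.484781, +0.305108, +0.819693)
rvec = θ·k = (+0.183804, +0.115681, +0.310786)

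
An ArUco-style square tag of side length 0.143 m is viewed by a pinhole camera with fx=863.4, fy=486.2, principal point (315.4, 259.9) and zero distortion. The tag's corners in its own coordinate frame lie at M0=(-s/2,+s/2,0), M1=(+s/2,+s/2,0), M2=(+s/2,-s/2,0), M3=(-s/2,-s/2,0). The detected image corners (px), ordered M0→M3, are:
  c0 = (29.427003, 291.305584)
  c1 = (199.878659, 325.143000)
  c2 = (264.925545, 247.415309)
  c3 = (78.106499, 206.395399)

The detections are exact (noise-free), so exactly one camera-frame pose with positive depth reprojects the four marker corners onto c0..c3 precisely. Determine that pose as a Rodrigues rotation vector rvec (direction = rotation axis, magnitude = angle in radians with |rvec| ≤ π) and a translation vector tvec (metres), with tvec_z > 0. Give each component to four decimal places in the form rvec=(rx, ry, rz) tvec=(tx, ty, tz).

rvec=(0.5401, -0.0859, 0.4100) tvec=(-0.1315, 0.0138, 0.6601)

Intrinsics K: fx=863.4, fy=486.2, cx=315.4, cy=259.9
Marker side s = 0.143 m; corners in marker frame (Z=0):
  M0 = (-0.0715, +0.0715, 0)
  M1 = (+0.0715, +0.0715, 0)
  M2 = (+0.0715, -0.0715, 0)
  M3 = (-0.0715, -0.0715, 0)
Detected image corners:
  c0 = (29.427003, 291.305584) px
  c1 = (199.878659, 325.143000) px
  c2 = (264.925545, 247.415309) px
  c3 = (78.106499, 206.395399) px
Planar DLT: solve 8×8 A·h = b for H (H[2,2]=1):
  H  [+1286.48864 -294.29633 +143.39749]
  H  [+335.74801 +763.57163 +270.06470]
  H  [+0.28150 +0.73034 +1.00000]
B = K⁻¹H; ‖b₁‖=1.515002, ‖b₂‖=1.515002; λ = 2/(‖b₁‖+‖b₂‖) = 0.660065, sign → tz>0 ⇒ λ=+0.660065
r₁ = λ·B[:,0] = (+0.91564,+0.35649,+0.18581); r₂ = λ·B[:,1] = (-0.40109,+0.77893,+0.48207)
r₃ = r₁×r₂ = (+0.02712,-0.51593,+0.85620); SVD([r₁ r₂ r₃]) → R = UVᵀ:
  R  [+0.91564 -0.40109 +0.02712]
  R  [+0.35649 +0.77893 -0.51593]
  R  [+0.18581 +0.48207 +0.85620]
t = (-0.13150, +0.01380, +0.66007) m
tr R = 2.550771; θ = arccos((tr R − 1)/2) = 0.683471 rad = 39.160°
axis k = ((R−Rᵀ)₃₂, (R−Rᵀ)₁₃, (R−Rᵀ)₂₁) / (2 sinθ) = (+0.790198, -0.125650, +0.599833)
rvec = θ·k = (+0.540077, -0.085878, +0.409968)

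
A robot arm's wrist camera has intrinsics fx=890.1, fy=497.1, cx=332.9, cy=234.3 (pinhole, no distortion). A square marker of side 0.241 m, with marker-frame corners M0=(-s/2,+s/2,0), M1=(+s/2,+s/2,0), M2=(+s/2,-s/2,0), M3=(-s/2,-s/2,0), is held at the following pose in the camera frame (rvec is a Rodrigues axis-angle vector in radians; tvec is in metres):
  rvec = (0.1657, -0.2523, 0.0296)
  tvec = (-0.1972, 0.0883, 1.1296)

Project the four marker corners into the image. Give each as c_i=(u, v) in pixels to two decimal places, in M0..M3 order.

Intrinsics K: fx=890.1, fy=497.1, cx=332.9, cy=234.3
Marker side s = 0.241 m; corners in marker frame (Z=0):
  M0 = (-0.1205, +0.1205, 0)
  M1 = (+0.1205, +0.1205, 0)
  M2 = (+0.1205, -0.1205, 0)
  M3 = (-0.1205, -0.1205, 0)
rvec = (0.1657, -0.2523, 0.0296), |rvec| = θ = 0.30330 rad = 17.378°
Rodrigues: sinθ=0.29867, 1−cosθ=0.04564; R = I + sinθ·[k]× + (1−cosθ)·[k]×²:
    [+0.96798 -0.04989 -0.24602]
    [+0.00840 +0.98594 -0.16688]
    [+0.25088 +0.15947 +0.95479]
t = (-0.1972, 0.0883, 1.1296) m
M0: Pc = R·M0+t = (-0.31985, +0.20609, +1.11858); u = 890.1·(-0.31985)/1.11858 + 332.9 = 78.3803, v = 497.1·(+0.20609)/1.11858 + 234.3 = 325.8880
M1: Pc = R·M1+t = (-0.08657, +0.20812, +1.17905); u = 890.1·(-0.08657)/1.17905 + 332.9 = 267.5454, v = 497.1·(+0.20812)/1.17905 + 234.3 = 322.0453
M2: Pc = R·M2+t = (-0.07455, -0.02949, +1.14062); u = 890.1·(-0.07455)/1.14062 + 332.9 = 274.7264, v = 497.1·(-0.02949)/1.14062 + 234.3 = 221.4464
M3: Pc = R·M3+t = (-0.30783, -0.03152, +1.08015); u = 890.1·(-0.30783)/1.08015 + 332.9 = 79.2329, v = 497.1·(-0.03152)/1.08015 + 234.3 = 219.7947

c0=(78.38, 325.89) c1=(267.55, 322.05) c2=(274.73, 221.45) c3=(79.23, 219.79)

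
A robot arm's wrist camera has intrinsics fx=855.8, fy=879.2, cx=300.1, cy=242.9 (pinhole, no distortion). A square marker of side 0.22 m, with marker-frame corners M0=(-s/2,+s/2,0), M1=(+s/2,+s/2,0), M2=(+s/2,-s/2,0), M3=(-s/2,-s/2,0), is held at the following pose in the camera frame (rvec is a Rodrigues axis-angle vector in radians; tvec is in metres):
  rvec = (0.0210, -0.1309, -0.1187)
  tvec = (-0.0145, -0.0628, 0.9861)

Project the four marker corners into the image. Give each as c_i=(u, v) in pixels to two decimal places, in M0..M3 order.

Intrinsics K: fx=855.8, fy=879.2, cx=300.1, cy=242.9
Marker side s = 0.22 m; corners in marker frame (Z=0):
  M0 = (-0.1100, +0.1100, 0)
  M1 = (+0.1100, +0.1100, 0)
  M2 = (+0.1100, -0.1100, 0)
  M3 = (-0.1100, -0.1100, 0)
rvec = (0.0210, -0.1309, -0.1187), |rvec| = θ = 0.17795 rad = 10.196°
Rodrigues: sinθ=0.17701, 1−cosθ=0.01579; R = I + sinθ·[k]× + (1−cosθ)·[k]×²:
    [+0.98443 +0.11670 -0.13145]
    [-0.11945 +0.99275 -0.01314]
    [+0.12897 +0.02864 +0.99124]
t = (-0.0145, -0.0628, 0.9861) m
M0: Pc = R·M0+t = (-0.10995, +0.05954, +0.97506); u = 855.8·(-0.10995)/0.97506 + 300.1 = 203.5986, v = 879.2·(+0.05954)/0.97506 + 242.9 = 296.5880
M1: Pc = R·M1+t = (+0.10662, +0.03326, +1.00344); u = 855.8·(+0.10662)/1.00344 + 300.1 = 391.0368, v = 879.2·(+0.03326)/1.00344 + 242.9 = 272.0455
M2: Pc = R·M2+t = (+0.08095, -0.18514, +0.99714); u = 855.8·(+0.08095)/0.99714 + 300.1 = 369.5758, v = 879.2·(-0.18514)/0.99714 + 242.9 = 79.6557
M3: Pc = R·M3+t = (-0.13562, -0.15886, +0.96876); u = 855.8·(-0.13562)/0.96876 + 300.1 = 180.2900, v = 879.2·(-0.15886)/0.96876 + 242.9 = 98.7233

c0=(203.60, 296.59) c1=(391.04, 272.05) c2=(369.58, 79.66) c3=(180.29, 98.72)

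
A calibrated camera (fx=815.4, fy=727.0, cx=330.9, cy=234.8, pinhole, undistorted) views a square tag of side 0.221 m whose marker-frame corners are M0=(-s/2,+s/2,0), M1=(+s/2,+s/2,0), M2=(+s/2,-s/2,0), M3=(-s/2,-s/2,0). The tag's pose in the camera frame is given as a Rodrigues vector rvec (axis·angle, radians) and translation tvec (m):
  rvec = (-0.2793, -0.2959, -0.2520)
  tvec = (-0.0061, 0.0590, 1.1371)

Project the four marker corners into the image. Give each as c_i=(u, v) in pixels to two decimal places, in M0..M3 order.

Intrinsics K: fx=815.4, fy=727.0, cx=330.9, cy=234.8
Marker side s = 0.221 m; corners in marker frame (Z=0):
  M0 = (-0.1105, +0.1105, 0)
  M1 = (+0.1105, +0.1105, 0)
  M2 = (+0.1105, -0.1105, 0)
  M3 = (-0.1105, -0.1105, 0)
rvec = (-0.2793, -0.2959, -0.2520), |rvec| = θ = 0.47861 rad = 27.422°
Rodrigues: sinθ=0.46055, 1−cosθ=0.11236; R = I + sinθ·[k]× + (1−cosθ)·[k]×²:
    [+0.92590 +0.28303 -0.25021]
    [-0.20195 +0.93058 +0.30534]
    [+0.31926 -0.23218 +0.91879]
t = (-0.0061, 0.0590, 1.1371) m
M0: Pc = R·M0+t = (-0.07714, +0.18414, +1.07617); u = 815.4·(-0.07714)/1.07617 + 330.9 = 272.4538, v = 727.0·(+0.18414)/1.07617 + 234.8 = 359.1984
M1: Pc = R·M1+t = (+0.12749, +0.13951, +1.14672); u = 815.4·(+0.12749)/1.14672 + 330.9 = 421.5520, v = 727.0·(+0.13951)/1.14672 + 234.8 = 323.2494
M2: Pc = R·M2+t = (+0.06494, -0.06614, +1.19803); u = 815.4·(+0.06494)/1.19803 + 330.9 = 375.0974, v = 727.0·(-0.06614)/1.19803 + 234.8 = 194.6614
M3: Pc = R·M3+t = (-0.13969, -0.02151, +1.12748); u = 815.4·(-0.13969)/1.12748 + 330.9 = 229.8777, v = 727.0·(-0.02151)/1.12748 + 234.8 = 220.9276

c0=(272.45, 359.20) c1=(421.55, 323.25) c2=(375.10, 194.66) c3=(229.88, 220.93)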